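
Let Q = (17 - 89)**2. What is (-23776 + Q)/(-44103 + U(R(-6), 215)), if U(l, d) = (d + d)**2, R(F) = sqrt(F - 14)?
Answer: -18592/140797 ≈ -0.13205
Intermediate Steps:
R(F) = sqrt(-14 + F)
Q = 5184 (Q = (-72)**2 = 5184)
U(l, d) = 4*d**2 (U(l, d) = (2*d)**2 = 4*d**2)
(-23776 + Q)/(-44103 + U(R(-6), 215)) = (-23776 + 5184)/(-44103 + 4*215**2) = -18592/(-44103 + 4*46225) = -18592/(-44103 + 184900) = -18592/140797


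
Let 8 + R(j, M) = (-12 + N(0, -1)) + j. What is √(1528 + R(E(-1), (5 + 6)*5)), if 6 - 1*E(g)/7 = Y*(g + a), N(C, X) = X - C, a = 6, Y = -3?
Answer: √1654 ≈ 40.669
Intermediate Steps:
E(g) = 168 + 21*g (E(g) = 42 - (-21)*(g + 6) = 42 - (-21)*(6 + g) = 42 - 7*(-18 - 3*g) = 42 + (126 + 21*g) = 168 + 21*g)
R(j, M) = -21 + j (R(j, M) = -8 + ((-12 + (-1 - 1*0)) + j) = -8 + ((-12 + (-1 + 0)) + j) = -8 + ((-12 - 1) + j) = -8 + (-13 + j) = -21 + j)
√(1528 + R(E(-1), (5 + 6)*5)) = √(1528 + (-21 + (168 + 21*(-1)))) = √(1528 + (-21 + (168 - 21))) = √(1528 + (-21 + 147)) = √(1528 + 126) = √1654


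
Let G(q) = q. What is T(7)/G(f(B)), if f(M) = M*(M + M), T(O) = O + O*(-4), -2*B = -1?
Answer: -42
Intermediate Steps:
B = ½ (B = -½*(-1) = ½ ≈ 0.50000)
T(O) = -3*O (T(O) = O - 4*O = -3*O)
f(M) = 2*M² (f(M) = M*(2*M) = 2*M²)
T(7)/G(f(B)) = (-3*7)/((2*(½)²)) = -21/(2*(¼)) = -21/½ = -21*2 = -42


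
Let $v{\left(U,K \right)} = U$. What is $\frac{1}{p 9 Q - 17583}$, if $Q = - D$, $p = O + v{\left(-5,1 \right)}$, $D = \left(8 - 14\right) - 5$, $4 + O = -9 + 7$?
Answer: $- \frac{1}{18672} \approx -5.3556 \cdot 10^{-5}$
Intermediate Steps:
$O = -6$ ($O = -4 + \left(-9 + 7\right) = -4 - 2 = -6$)
$D = -11$ ($D = -6 - 5 = -11$)
$p = -11$ ($p = -6 - 5 = -11$)
$Q = 11$ ($Q = \left(-1\right) \left(-11\right) = 11$)
$\frac{1}{p 9 Q - 17583} = \frac{1}{\left(-11\right) 9 \cdot 11 - 17583} = \frac{1}{\left(-99\right) 11 - 17583} = \frac{1}{-1089 - 17583} = \frac{1}{-18672} = - \frac{1}{18672}$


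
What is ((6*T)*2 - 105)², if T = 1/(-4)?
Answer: 11664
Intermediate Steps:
T = -¼ ≈ -0.25000
((6*T)*2 - 105)² = ((6*(-¼))*2 - 105)² = (-3/2*2 - 105)² = (-3 - 105)² = (-108)² = 11664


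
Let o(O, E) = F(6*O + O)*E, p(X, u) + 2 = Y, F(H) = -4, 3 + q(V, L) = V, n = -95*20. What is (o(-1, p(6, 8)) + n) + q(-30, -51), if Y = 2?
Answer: -1933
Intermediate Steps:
n = -1900
q(V, L) = -3 + V
p(X, u) = 0 (p(X, u) = -2 + 2 = 0)
o(O, E) = -4*E
(o(-1, p(6, 8)) + n) + q(-30, -51) = (-4*0 - 1900) + (-3 - 30) = (0 - 1900) - 33 = -1900 - 33 = -1933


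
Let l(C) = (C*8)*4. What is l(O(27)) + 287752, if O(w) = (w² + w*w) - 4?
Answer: 334280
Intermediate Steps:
O(w) = -4 + 2*w² (O(w) = (w² + w²) - 4 = 2*w² - 4 = -4 + 2*w²)
l(C) = 32*C (l(C) = (8*C)*4 = 32*C)
l(O(27)) + 287752 = 32*(-4 + 2*27²) + 287752 = 32*(-4 + 2*729) + 287752 = 32*(-4 + 1458) + 287752 = 32*1454 + 287752 = 46528 + 287752 = 334280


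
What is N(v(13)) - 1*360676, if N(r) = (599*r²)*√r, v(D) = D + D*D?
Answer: -360676 + 19841276*√182 ≈ 2.6731e+8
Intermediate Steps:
v(D) = D + D²
N(r) = 599*r^(5/2)
N(v(13)) - 1*360676 = 599*(13*(1 + 13))^(5/2) - 1*360676 = 599*(13*14)^(5/2) - 360676 = 599*182^(5/2) - 360676 = 599*(33124*√182) - 360676 = 19841276*√182 - 360676 = -360676 + 19841276*√182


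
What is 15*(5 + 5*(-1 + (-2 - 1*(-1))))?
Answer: -75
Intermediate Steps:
15*(5 + 5*(-1 + (-2 - 1*(-1)))) = 15*(5 + 5*(-1 + (-2 + 1))) = 15*(5 + 5*(-1 - 1)) = 15*(5 + 5*(-2)) = 15*(5 - 10) = 15*(-5) = -75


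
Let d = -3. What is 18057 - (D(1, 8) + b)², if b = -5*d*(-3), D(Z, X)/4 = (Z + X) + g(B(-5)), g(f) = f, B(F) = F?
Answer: 17216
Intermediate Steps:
D(Z, X) = -20 + 4*X + 4*Z (D(Z, X) = 4*((Z + X) - 5) = 4*((X + Z) - 5) = 4*(-5 + X + Z) = -20 + 4*X + 4*Z)
b = -45 (b = -5*(-3)*(-3) = 15*(-3) = -45)
18057 - (D(1, 8) + b)² = 18057 - ((-20 + 4*8 + 4*1) - 45)² = 18057 - ((-20 + 32 + 4) - 45)² = 18057 - (16 - 45)² = 18057 - 1*(-29)² = 18057 - 1*841 = 18057 - 841 = 17216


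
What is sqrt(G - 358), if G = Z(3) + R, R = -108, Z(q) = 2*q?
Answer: 2*I*sqrt(115) ≈ 21.448*I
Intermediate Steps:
G = -102 (G = 2*3 - 108 = 6 - 108 = -102)
sqrt(G - 358) = sqrt(-102 - 358) = sqrt(-460) = 2*I*sqrt(115)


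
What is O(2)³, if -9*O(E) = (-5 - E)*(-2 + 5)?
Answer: 343/27 ≈ 12.704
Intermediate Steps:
O(E) = 5/3 + E/3 (O(E) = -(-5 - E)*(-2 + 5)/9 = -(-5 - E)*3/9 = -(-15 - 3*E)/9 = 5/3 + E/3)
O(2)³ = (5/3 + (⅓)*2)³ = (5/3 + ⅔)³ = (7/3)³ = 343/27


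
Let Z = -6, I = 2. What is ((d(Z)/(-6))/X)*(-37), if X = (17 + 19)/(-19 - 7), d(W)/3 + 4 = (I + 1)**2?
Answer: -2405/36 ≈ -66.806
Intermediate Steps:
d(W) = 15 (d(W) = -12 + 3*(2 + 1)**2 = -12 + 3*3**2 = -12 + 3*9 = -12 + 27 = 15)
X = -18/13 (X = 36/(-26) = 36*(-1/26) = -18/13 ≈ -1.3846)
((d(Z)/(-6))/X)*(-37) = ((15/(-6))/(-18/13))*(-37) = ((15*(-1/6))*(-13/18))*(-37) = -5/2*(-13/18)*(-37) = (65/36)*(-37) = -2405/36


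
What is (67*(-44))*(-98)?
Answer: 288904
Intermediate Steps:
(67*(-44))*(-98) = -2948*(-98) = 288904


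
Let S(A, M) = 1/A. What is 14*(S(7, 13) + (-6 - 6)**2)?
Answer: 2018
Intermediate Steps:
14*(S(7, 13) + (-6 - 6)**2) = 14*(1/7 + (-6 - 6)**2) = 14*(1/7 + (-12)**2) = 14*(1/7 + 144) = 14*(1009/7) = 2018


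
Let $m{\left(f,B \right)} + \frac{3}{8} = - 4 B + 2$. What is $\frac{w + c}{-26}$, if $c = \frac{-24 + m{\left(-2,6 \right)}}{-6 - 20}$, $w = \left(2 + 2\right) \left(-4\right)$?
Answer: $\frac{2957}{5408} \approx 0.54678$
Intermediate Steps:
$w = -16$ ($w = 4 \left(-4\right) = -16$)
$m{\left(f,B \right)} = \frac{13}{8} - 4 B$ ($m{\left(f,B \right)} = - \frac{3}{8} - \left(-2 + 4 B\right) = \frac{13}{8} - 4 B$)
$c = \frac{371}{208}$ ($c = \frac{-24 + \left(\frac{13}{8} - 24\right)}{-6 - 20} = \frac{-24 + \left(\frac{13}{8} - 24\right)}{-26} = \left(-24 - \frac{179}{8}\right) \left(- \frac{1}{26}\right) = \left(- \frac{371}{8}\right) \left(- \frac{1}{26}\right) = \frac{371}{208} \approx 1.7837$)
$\frac{w + c}{-26} = \frac{-16 + \frac{371}{208}}{-26} = \left(- \frac{1}{26}\right) \left(- \frac{2957}{208}\right) = \frac{2957}{5408}$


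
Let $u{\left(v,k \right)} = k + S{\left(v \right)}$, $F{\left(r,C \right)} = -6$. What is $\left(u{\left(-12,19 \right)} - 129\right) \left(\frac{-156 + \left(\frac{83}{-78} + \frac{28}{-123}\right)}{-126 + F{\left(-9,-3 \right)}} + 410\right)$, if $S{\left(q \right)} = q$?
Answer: $- \frac{106952581}{2132} \approx -50165.0$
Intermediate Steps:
$u{\left(v,k \right)} = k + v$
$\left(u{\left(-12,19 \right)} - 129\right) \left(\frac{-156 + \left(\frac{83}{-78} + \frac{28}{-123}\right)}{-126 + F{\left(-9,-3 \right)}} + 410\right) = \left(\left(19 - 12\right) - 129\right) \left(\frac{-156 + \left(\frac{83}{-78} + \frac{28}{-123}\right)}{-126 - 6} + 410\right) = \left(7 + \left(-177 + 48\right)\right) \left(\frac{-156 + \left(83 \left(- \frac{1}{78}\right) + 28 \left(- \frac{1}{123}\right)\right)}{-132} + 410\right) = \left(7 - 129\right) \left(\left(-156 - \frac{1377}{1066}\right) \left(- \frac{1}{132}\right) + 410\right) = - 122 \left(\left(-156 - \frac{1377}{1066}\right) \left(- \frac{1}{132}\right) + 410\right) = - 122 \left(\left(- \frac{167673}{1066}\right) \left(- \frac{1}{132}\right) + 410\right) = - 122 \left(\frac{5081}{4264} + 410\right) = \left(-122\right) \frac{1753321}{4264} = - \frac{106952581}{2132}$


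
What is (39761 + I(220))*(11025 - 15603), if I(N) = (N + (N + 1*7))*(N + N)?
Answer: -1082426898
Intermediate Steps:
I(N) = 2*N*(7 + 2*N) (I(N) = (N + (N + 7))*(2*N) = (N + (7 + N))*(2*N) = (7 + 2*N)*(2*N) = 2*N*(7 + 2*N))
(39761 + I(220))*(11025 - 15603) = (39761 + 2*220*(7 + 2*220))*(11025 - 15603) = (39761 + 2*220*(7 + 440))*(-4578) = (39761 + 2*220*447)*(-4578) = (39761 + 196680)*(-4578) = 236441*(-4578) = -1082426898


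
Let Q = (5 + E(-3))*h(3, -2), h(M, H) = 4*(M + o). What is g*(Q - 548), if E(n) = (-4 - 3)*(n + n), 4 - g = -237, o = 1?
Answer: 49164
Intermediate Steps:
g = 241 (g = 4 - 1*(-237) = 4 + 237 = 241)
h(M, H) = 4 + 4*M (h(M, H) = 4*(M + 1) = 4*(1 + M) = 4 + 4*M)
E(n) = -14*n
Q = 752 (Q = (5 - 14*(-3))*(4 + 4*3) = (5 + 42)*(4 + 12) = 47*16 = 752)
g*(Q - 548) = 241*(752 - 548) = 241*204 = 49164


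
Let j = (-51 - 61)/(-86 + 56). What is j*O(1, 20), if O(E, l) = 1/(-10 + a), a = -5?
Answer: -56/225 ≈ -0.24889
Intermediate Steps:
O(E, l) = -1/15 (O(E, l) = 1/(-10 - 5) = 1/(-15) = -1/15)
j = 56/15 (j = -112/(-30) = -112*(-1/30) = 56/15 ≈ 3.7333)
j*O(1, 20) = (56/15)*(-1/15) = -56/225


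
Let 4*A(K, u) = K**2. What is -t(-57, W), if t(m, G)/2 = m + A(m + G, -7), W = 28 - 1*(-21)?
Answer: 82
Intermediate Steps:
W = 49 (W = 28 + 21 = 49)
A(K, u) = K**2/4
t(m, G) = (G + m)**2/2 + 2*m (t(m, G) = 2*(m + (m + G)**2/4) = 2*(m + (G + m)**2/4) = (G + m)**2/2 + 2*m)
-t(-57, W) = -((49 - 57)**2/2 + 2*(-57)) = -((1/2)*(-8)**2 - 114) = -((1/2)*64 - 114) = -(32 - 114) = -1*(-82) = 82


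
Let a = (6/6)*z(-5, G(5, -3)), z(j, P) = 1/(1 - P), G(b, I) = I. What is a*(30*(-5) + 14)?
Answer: -34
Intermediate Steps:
a = ¼ (a = (6/6)*(-1/(-1 - 3)) = (6*(⅙))*(-1/(-4)) = 1*(-1*(-¼)) = 1*(¼) = ¼ ≈ 0.25000)
a*(30*(-5) + 14) = (30*(-5) + 14)/4 = (-150 + 14)/4 = (¼)*(-136) = -34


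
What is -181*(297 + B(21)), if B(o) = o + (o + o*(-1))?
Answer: -57558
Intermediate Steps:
B(o) = o (B(o) = o + (o - o) = o + 0 = o)
-181*(297 + B(21)) = -181*(297 + 21) = -181*318 = -57558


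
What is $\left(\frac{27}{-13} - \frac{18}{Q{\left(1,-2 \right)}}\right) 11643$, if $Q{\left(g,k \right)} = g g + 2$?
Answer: $- \frac{1222515}{13} \approx -94040.0$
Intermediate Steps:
$Q{\left(g,k \right)} = 2 + g^{2}$ ($Q{\left(g,k \right)} = g^{2} + 2 = 2 + g^{2}$)
$\left(\frac{27}{-13} - \frac{18}{Q{\left(1,-2 \right)}}\right) 11643 = \left(\frac{27}{-13} - \frac{18}{2 + 1^{2}}\right) 11643 = \left(27 \left(- \frac{1}{13}\right) - \frac{18}{2 + 1}\right) 11643 = \left(- \frac{27}{13} - \frac{18}{3}\right) 11643 = \left(- \frac{27}{13} - 6\right) 11643 = \left(- \frac{105}{13}\right) 11643 = - \frac{1222515}{13}$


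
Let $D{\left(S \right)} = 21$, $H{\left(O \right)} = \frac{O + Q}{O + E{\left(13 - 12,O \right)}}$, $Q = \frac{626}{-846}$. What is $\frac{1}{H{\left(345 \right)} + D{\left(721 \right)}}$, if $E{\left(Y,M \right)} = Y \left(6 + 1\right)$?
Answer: $\frac{74448}{1636219} \approx 0.0455$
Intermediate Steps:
$E{\left(Y,M \right)} = 7 Y$ ($E{\left(Y,M \right)} = Y 7 = 7 Y$)
$Q = - \frac{313}{423}$ ($Q = 626 \left(- \frac{1}{846}\right) = - \frac{313}{423} \approx -0.73995$)
$H{\left(O \right)} = \frac{- \frac{313}{423} + O}{7 + O}$ ($H{\left(O \right)} = \frac{O - \frac{313}{423}}{O + 7 \left(13 - 12\right)} = \frac{- \frac{313}{423} + O}{O + 7 \left(13 - 12\right)} = \frac{- \frac{313}{423} + O}{O + 7 \cdot 1} = \frac{- \frac{313}{423} + O}{O + 7} = \frac{- \frac{313}{423} + O}{7 + O}$)
$\frac{1}{H{\left(345 \right)} + D{\left(721 \right)}} = \frac{1}{\frac{- \frac{313}{423} + 345}{7 + 345} + 21} = \frac{1}{\frac{1}{352} \cdot \frac{145622}{423} + 21} = \frac{1}{\frac{72811}{74448} + 21} = \frac{1}{\frac{1636219}{74448}} = \frac{74448}{1636219}$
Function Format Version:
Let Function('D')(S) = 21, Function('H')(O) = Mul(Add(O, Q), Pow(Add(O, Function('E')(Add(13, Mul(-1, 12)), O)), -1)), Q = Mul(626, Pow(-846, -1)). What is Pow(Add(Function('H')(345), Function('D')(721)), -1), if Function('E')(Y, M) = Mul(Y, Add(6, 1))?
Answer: Rational(74448, 1636219) ≈ 0.045500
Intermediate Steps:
Function('E')(Y, M) = Mul(7, Y) (Function('E')(Y, M) = Mul(Y, 7) = Mul(7, Y))
Q = Rational(-313, 423) (Q = Mul(626, Rational(-1, 846)) = Rational(-313, 423) ≈ -0.73995)
Function('H')(O) = Mul(Pow(Add(7, O), -1), Add(Rational(-313, 423), O)) (Function('H')(O) = Mul(Add(O, Rational(-313, 423)), Pow(Add(O, Mul(7, Add(13, Mul(-1, 12)))), -1)) = Mul(Add(Rational(-313, 423), O), Pow(Add(O, Mul(7, Add(13, -12))), -1)) = Mul(Add(Rational(-313, 423), O), Pow(Add(O, Mul(7, 1)), -1)) = Mul(Add(Rational(-313, 423), O), Pow(Add(O, 7), -1)) = Mul(Add(Rational(-313, 423), O), Pow(Add(7, O), -1)) = Mul(Pow(Add(7, O), -1), Add(Rational(-313, 423), O)))
Pow(Add(Function('H')(345), Function('D')(721)), -1) = Pow(Add(Mul(Pow(Add(7, 345), -1), Add(Rational(-313, 423), 345)), 21), -1) = Pow(Add(Mul(Pow(352, -1), Rational(145622, 423)), 21), -1) = Pow(Add(Mul(Rational(1, 352), Rational(145622, 423)), 21), -1) = Pow(Add(Rational(72811, 74448), 21), -1) = Pow(Rational(1636219, 74448), -1) = Rational(74448, 1636219)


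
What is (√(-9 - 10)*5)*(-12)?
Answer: -60*I*√19 ≈ -261.53*I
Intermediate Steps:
(√(-9 - 10)*5)*(-12) = (√(-19)*5)*(-12) = ((I*√19)*5)*(-12) = (5*I*√19)*(-12) = -60*I*√19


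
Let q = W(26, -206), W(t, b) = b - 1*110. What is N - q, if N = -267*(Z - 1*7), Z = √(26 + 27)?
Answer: 2185 - 267*√53 ≈ 241.21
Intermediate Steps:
W(t, b) = -110 + b (W(t, b) = b - 110 = -110 + b)
q = -316 (q = -110 - 206 = -316)
Z = √53 ≈ 7.2801
N = 1869 - 267*√53 (N = -267*(√53 - 1*7) = -267*(√53 - 7) = -267*(-7 + √53) = 1869 - 267*√53 ≈ -74.789)
N - q = (1869 - 267*√53) - 1*(-316) = (1869 - 267*√53) + 316 = 2185 - 267*√53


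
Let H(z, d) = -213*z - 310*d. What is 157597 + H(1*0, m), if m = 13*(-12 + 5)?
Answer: 185807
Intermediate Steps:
m = -91 (m = 13*(-7) = -91)
H(z, d) = -310*d - 213*z
157597 + H(1*0, m) = 157597 + (-310*(-91) - 213*0) = 157597 + (28210 - 213*0) = 157597 + (28210 + 0) = 157597 + 28210 = 185807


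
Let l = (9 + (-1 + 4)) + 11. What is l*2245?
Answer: 51635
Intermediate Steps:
l = 23 (l = (9 + 3) + 11 = 12 + 11 = 23)
l*2245 = 23*2245 = 51635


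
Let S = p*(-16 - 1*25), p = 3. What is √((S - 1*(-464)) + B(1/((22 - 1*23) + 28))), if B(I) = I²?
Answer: √248590/27 ≈ 18.466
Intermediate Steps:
S = -123 (S = 3*(-16 - 1*25) = 3*(-16 - 25) = 3*(-41) = -123)
√((S - 1*(-464)) + B(1/((22 - 1*23) + 28))) = √((-123 - 1*(-464)) + (1/((22 - 1*23) + 28))²) = √((-123 + 464) + (1/((22 - 23) + 28))²) = √(341 + (1/(-1 + 28))²) = √(341 + (1/27)²) = √(341 + 1/729) = √(248590/729) = √248590/27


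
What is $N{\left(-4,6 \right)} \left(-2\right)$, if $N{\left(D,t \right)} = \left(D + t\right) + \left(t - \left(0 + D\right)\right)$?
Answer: $-24$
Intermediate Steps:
$N{\left(D,t \right)} = 2 t$ ($N{\left(D,t \right)} = \left(D + t\right) - \left(D - t\right) = 2 t$)
$N{\left(-4,6 \right)} \left(-2\right) = 2 \cdot 6 \left(-2\right) = 12 \left(-2\right) = -24$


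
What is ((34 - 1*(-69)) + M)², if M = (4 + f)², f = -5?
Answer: 10816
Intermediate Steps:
M = 1 (M = (4 - 5)² = (-1)² = 1)
((34 - 1*(-69)) + M)² = ((34 - 1*(-69)) + 1)² = ((34 + 69) + 1)² = (103 + 1)² = 104² = 10816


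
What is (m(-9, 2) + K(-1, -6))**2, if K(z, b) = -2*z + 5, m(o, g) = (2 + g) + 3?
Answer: 196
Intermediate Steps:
m(o, g) = 5 + g
K(z, b) = 5 - 2*z
(m(-9, 2) + K(-1, -6))**2 = ((5 + 2) + (5 - 2*(-1)))**2 = (7 + (5 + 2))**2 = (7 + 7)**2 = 14**2 = 196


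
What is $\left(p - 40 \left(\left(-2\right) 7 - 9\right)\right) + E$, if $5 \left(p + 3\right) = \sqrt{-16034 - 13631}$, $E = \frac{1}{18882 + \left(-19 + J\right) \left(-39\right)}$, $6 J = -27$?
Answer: $\frac{36310451}{39597} + \frac{i \sqrt{29665}}{5} \approx 917.0 + 34.447 i$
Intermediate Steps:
$J = - \frac{9}{2}$ ($J = \frac{1}{6} \left(-27\right) = - \frac{9}{2} \approx -4.5$)
$E = \frac{2}{39597}$ ($E = \frac{1}{18882 + \left(-19 - \frac{9}{2}\right) \left(-39\right)} = \frac{1}{18882 - - \frac{1833}{2}} = \frac{1}{18882 + \frac{1833}{2}} = \frac{1}{\frac{39597}{2}} = \frac{2}{39597} \approx 5.0509 \cdot 10^{-5}$)
$p = -3 + \frac{i \sqrt{29665}}{5}$ ($p = -3 + \frac{\sqrt{-16034 - 13631}}{5} = -3 + \frac{\sqrt{-29665}}{5} = -3 + \frac{i \sqrt{29665}}{5} \approx -3.0 + 34.447 i$)
$\left(p - 40 \left(\left(-2\right) 7 - 9\right)\right) + E = \left(\left(-3 + \frac{i \sqrt{29665}}{5}\right) - 40 \left(\left(-2\right) 7 - 9\right)\right) + \frac{2}{39597} = \left(\left(-3 + \frac{i \sqrt{29665}}{5}\right) - 40 \left(-14 - 9\right)\right) + \frac{2}{39597} = \left(\left(-3 + \frac{i \sqrt{29665}}{5}\right) - -920\right) + \frac{2}{39597} = \left(\left(-3 + \frac{i \sqrt{29665}}{5}\right) + 920\right) + \frac{2}{39597} = \left(917 + \frac{i \sqrt{29665}}{5}\right) + \frac{2}{39597} = \frac{36310451}{39597} + \frac{i \sqrt{29665}}{5}$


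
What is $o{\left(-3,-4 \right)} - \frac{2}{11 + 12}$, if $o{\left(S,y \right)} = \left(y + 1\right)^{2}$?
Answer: $\frac{205}{23} \approx 8.913$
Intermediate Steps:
$o{\left(S,y \right)} = \left(1 + y\right)^{2}$
$o{\left(-3,-4 \right)} - \frac{2}{11 + 12} = \left(1 - 4\right)^{2} - \frac{2}{11 + 12} = \left(-3\right)^{2} - \frac{2}{23} = 9 - \frac{2}{23} = \frac{205}{23}$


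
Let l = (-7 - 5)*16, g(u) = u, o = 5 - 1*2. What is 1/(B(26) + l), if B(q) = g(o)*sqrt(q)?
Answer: -32/6105 - sqrt(26)/12210 ≈ -0.0056592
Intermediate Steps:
o = 3 (o = 5 - 2 = 3)
B(q) = 3*sqrt(q)
l = -192 (l = -12*16 = -192)
1/(B(26) + l) = 1/(3*sqrt(26) - 192) = 1/(-192 + 3*sqrt(26))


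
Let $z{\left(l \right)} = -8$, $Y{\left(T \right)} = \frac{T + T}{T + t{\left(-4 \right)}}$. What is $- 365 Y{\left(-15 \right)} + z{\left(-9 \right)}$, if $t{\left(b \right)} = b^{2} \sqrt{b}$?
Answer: $- \frac{174242}{1249} - \frac{350400 i}{1249} \approx -139.51 - 280.54 i$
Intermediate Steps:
$t{\left(b \right)} = b^{\frac{5}{2}}$
$Y{\left(T \right)} = \frac{2 T}{T + 32 i}$ ($Y{\left(T \right)} = \frac{T + T}{T + \left(-4\right)^{\frac{5}{2}}} = \frac{2 T}{T + 32 i}$)
$- 365 Y{\left(-15 \right)} + z{\left(-9 \right)} = - 365 \cdot 2 \left(-15\right) \frac{1}{-15 + 32 i} - 8 = - 365 \cdot 2 \left(-15\right) \frac{-15 - 32 i}{1249} - 8 = - 365 \left(\frac{450}{1249} + \frac{960 i}{1249}\right) - 8 = \left(- \frac{164250}{1249} - \frac{350400 i}{1249}\right) - 8 = - \frac{174242}{1249} - \frac{350400 i}{1249}$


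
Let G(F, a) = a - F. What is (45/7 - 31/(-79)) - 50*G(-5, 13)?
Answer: -493928/553 ≈ -893.18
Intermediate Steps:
(45/7 - 31/(-79)) - 50*G(-5, 13) = (45/7 - 31/(-79)) - 50*(13 - 1*(-5)) = (45*(⅐) - 31*(-1/79)) - 50*(13 + 5) = (45/7 + 31/79) - 50*18 = 3772/553 - 900 = -493928/553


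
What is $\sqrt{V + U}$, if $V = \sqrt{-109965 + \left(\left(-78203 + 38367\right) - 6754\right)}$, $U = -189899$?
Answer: $\sqrt{-189899 + 21 i \sqrt{355}} \approx 0.454 + 435.77 i$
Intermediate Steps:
$V = 21 i \sqrt{355}$ ($V = \sqrt{-109965 - 46590} = \sqrt{-156555} = 21 i \sqrt{355} \approx 395.67 i$)
$\sqrt{V + U} = \sqrt{21 i \sqrt{355} - 189899} = \sqrt{-189899 + 21 i \sqrt{355}}$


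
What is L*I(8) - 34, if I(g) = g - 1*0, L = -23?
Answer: -218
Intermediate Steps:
I(g) = g (I(g) = g + 0 = g)
L*I(8) - 34 = -23*8 - 34 = -184 - 34 = -218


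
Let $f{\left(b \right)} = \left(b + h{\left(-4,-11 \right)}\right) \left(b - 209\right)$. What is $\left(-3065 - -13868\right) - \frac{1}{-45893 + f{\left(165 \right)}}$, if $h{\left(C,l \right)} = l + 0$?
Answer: $\frac{568983208}{52669} \approx 10803.0$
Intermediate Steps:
$h{\left(C,l \right)} = l$
$f{\left(b \right)} = \left(-209 + b\right) \left(-11 + b\right)$ ($f{\left(b \right)} = \left(b - 11\right) \left(b - 209\right) = \left(-11 + b\right) \left(-209 + b\right) = \left(-209 + b\right) \left(-11 + b\right)$)
$\left(-3065 - -13868\right) - \frac{1}{-45893 + f{\left(165 \right)}} = \left(-3065 - -13868\right) - \frac{1}{-45893 + \left(2299 + 165^{2} - 36300\right)} = \left(-3065 + 13868\right) - \frac{1}{-45893 + \left(2299 + 27225 - 36300\right)} = 10803 - \frac{1}{-45893 - 6776} = 10803 - \frac{1}{-52669} = 10803 - - \frac{1}{52669} = 10803 + \frac{1}{52669} = \frac{568983208}{52669}$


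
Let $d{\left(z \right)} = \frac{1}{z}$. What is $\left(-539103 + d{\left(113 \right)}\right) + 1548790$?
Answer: $\frac{114094632}{113} \approx 1.0097 \cdot 10^{6}$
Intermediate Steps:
$\left(-539103 + d{\left(113 \right)}\right) + 1548790 = \left(-539103 + \frac{1}{113}\right) + 1548790 = - \frac{60918638}{113} + 1548790 = \frac{114094632}{113}$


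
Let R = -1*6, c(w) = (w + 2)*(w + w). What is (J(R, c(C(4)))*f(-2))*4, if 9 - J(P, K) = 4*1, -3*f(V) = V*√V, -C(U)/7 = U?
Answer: 40*I*√2/3 ≈ 18.856*I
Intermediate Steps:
C(U) = -7*U
f(V) = -V^(3/2)/3 (f(V) = -V*√V/3 = -V^(3/2)/3)
c(w) = 2*w*(2 + w) (c(w) = (2 + w)*(2*w) = 2*w*(2 + w))
R = -6
J(P, K) = 5 (J(P, K) = 9 - 4 = 5)
(J(R, c(C(4)))*f(-2))*4 = (5*(-(-2)*I*√2/3))*4 = (5*(2*I*√2/3))*4 = (10*I*√2/3)*4 = 40*I*√2/3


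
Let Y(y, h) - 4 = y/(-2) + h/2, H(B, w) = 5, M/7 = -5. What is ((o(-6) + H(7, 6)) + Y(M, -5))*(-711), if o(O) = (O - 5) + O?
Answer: -4977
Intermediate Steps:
M = -35 (M = 7*(-5) = -35)
o(O) = -5 + 2*O (o(O) = (-5 + O) + O = -5 + 2*O)
Y(y, h) = 4 + h/2 - y/2 (Y(y, h) = 4 + (y/(-2) + h/2) = 4 + (y*(-½) + h*(½)) = 4 + (-y/2 + h/2) = 4 + (h/2 - y/2) = 4 + h/2 - y/2)
((o(-6) + H(7, 6)) + Y(M, -5))*(-711) = (((-5 + 2*(-6)) + 5) + (4 + (½)*(-5) - ½*(-35)))*(-711) = (((-5 - 12) + 5) + (4 - 5/2 + 35/2))*(-711) = ((-17 + 5) + 19)*(-711) = (-12 + 19)*(-711) = 7*(-711) = -4977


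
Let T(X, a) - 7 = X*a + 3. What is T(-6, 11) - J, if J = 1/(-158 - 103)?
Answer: -14615/261 ≈ -55.996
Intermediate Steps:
T(X, a) = 10 + X*a (T(X, a) = 7 + (X*a + 3) = 7 + (3 + X*a) = 10 + X*a)
J = -1/261 (J = 1/(-261) = -1/261 ≈ -0.0038314)
T(-6, 11) - J = (10 - 6*11) - 1*(-1/261) = (10 - 66) + 1/261 = -56 + 1/261 = -14615/261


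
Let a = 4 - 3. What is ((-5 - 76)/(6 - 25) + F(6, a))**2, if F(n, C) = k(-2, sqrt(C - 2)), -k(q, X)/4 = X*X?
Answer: 24649/361 ≈ 68.280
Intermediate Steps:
k(q, X) = -4*X**2 (k(q, X) = -4*X*X = -4*X**2)
a = 1
F(n, C) = 8 - 4*C (F(n, C) = -(-8 + 4*C) = -4*(-2 + C) = 8 - 4*C)
((-5 - 76)/(6 - 25) + F(6, a))**2 = ((-5 - 76)/(6 - 25) + (8 - 4*1))**2 = (-81/(-19) + (8 - 4))**2 = (-81*(-1/19) + 4)**2 = (81/19 + 4)**2 = (157/19)**2 = 24649/361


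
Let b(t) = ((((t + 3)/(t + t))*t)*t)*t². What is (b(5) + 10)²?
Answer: 260100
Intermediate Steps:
b(t) = t³*(3/2 + t/2) (b(t) = ((((3 + t)/((2*t)))*t)*t)*t² = ((((3 + t)*(1/(2*t)))*t)*t)*t² = ((((3 + t)/(2*t))*t)*t)*t² = ((3/2 + t/2)*t)*t² = (t*(3/2 + t/2))*t² = t³*(3/2 + t/2))
(b(5) + 10)² = ((½)*5³*(3 + 5) + 10)² = ((½)*125*8 + 10)² = (500 + 10)² = 510² = 260100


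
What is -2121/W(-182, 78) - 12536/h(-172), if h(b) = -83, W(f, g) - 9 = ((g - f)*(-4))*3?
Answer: 13058513/86071 ≈ 151.72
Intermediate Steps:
W(f, g) = 9 - 12*g + 12*f (W(f, g) = 9 + ((g - f)*(-4))*3 = 9 + (-4*g + 4*f)*3 = 9 + (-12*g + 12*f) = 9 - 12*g + 12*f)
-2121/W(-182, 78) - 12536/h(-172) = -2121/(9 - 12*78 + 12*(-182)) - 12536/(-83) = -2121/(9 - 936 - 2184) - 12536*(-1/83) = -2121/(-3111) + 12536/83 = -2121*(-1/3111) + 12536/83 = 707/1037 + 12536/83 = 13058513/86071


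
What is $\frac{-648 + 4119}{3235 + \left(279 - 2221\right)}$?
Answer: $\frac{1157}{431} \approx 2.6845$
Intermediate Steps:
$\frac{-648 + 4119}{3235 + \left(279 - 2221\right)} = \frac{3471}{3235 + \left(279 - 2221\right)} = \frac{3471}{3235 - 1942} = \frac{3471}{1293} = 3471 \cdot \frac{1}{1293} = \frac{1157}{431}$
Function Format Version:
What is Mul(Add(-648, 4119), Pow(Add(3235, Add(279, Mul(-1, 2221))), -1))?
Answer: Rational(1157, 431) ≈ 2.6845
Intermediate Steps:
Mul(Add(-648, 4119), Pow(Add(3235, Add(279, Mul(-1, 2221))), -1)) = Mul(3471, Pow(Add(3235, Add(279, -2221)), -1)) = Mul(3471, Pow(Add(3235, -1942), -1)) = Mul(3471, Pow(1293, -1)) = Mul(3471, Rational(1, 1293)) = Rational(1157, 431)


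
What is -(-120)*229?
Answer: 27480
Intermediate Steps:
-(-120)*229 = -30*(-916) = 27480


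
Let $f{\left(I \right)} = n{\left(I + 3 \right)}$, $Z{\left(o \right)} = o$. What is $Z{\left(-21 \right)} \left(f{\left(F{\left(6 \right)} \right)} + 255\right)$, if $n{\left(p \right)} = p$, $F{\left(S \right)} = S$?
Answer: $-5544$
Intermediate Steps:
$f{\left(I \right)} = 3 + I$ ($f{\left(I \right)} = I + 3 = 3 + I$)
$Z{\left(-21 \right)} \left(f{\left(F{\left(6 \right)} \right)} + 255\right) = - 21 \left(\left(3 + 6\right) + 255\right) = - 21 \left(9 + 255\right) = \left(-21\right) 264 = -5544$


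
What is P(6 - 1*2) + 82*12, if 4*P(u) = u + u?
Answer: 986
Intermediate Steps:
P(u) = u/2 (P(u) = (u + u)/4 = (2*u)/4 = u/2)
P(6 - 1*2) + 82*12 = (6 - 1*2)/2 + 82*12 = (6 - 2)/2 + 984 = (½)*4 + 984 = 2 + 984 = 986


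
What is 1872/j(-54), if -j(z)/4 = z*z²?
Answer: 13/4374 ≈ 0.0029721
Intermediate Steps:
j(z) = -4*z³ (j(z) = -4*z*z² = -4*z³)
1872/j(-54) = 1872/((-4*(-54)³)) = 1872/((-4*(-157464))) = 1872/629856 = 1872*(1/629856) = 13/4374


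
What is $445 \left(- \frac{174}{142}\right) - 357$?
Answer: $- \frac{64062}{71} \approx -902.28$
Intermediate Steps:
$445 \left(- \frac{174}{142}\right) - 357 = 445 \left(\left(-174\right) \frac{1}{142}\right) - 357 = 445 \left(- \frac{87}{71}\right) - 357 = - \frac{38715}{71} - 357 = - \frac{64062}{71}$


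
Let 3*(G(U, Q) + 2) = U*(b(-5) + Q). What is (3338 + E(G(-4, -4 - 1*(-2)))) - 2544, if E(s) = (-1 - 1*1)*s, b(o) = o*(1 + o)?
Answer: 846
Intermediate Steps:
G(U, Q) = -2 + U*(20 + Q)/3 (G(U, Q) = -2 + (U*(-5*(1 - 5) + Q))/3 = -2 + (U*(-5*(-4) + Q))/3 = -2 + (U*(20 + Q))/3 = -2 + U*(20 + Q)/3)
E(s) = -2*s (E(s) = (-1 - 1)*s = -2*s)
(3338 + E(G(-4, -4 - 1*(-2)))) - 2544 = (3338 - 2*(-2 + (20/3)*(-4) + (1/3)*(-4 - 1*(-2))*(-4))) - 2544 = (3338 - 2*(-2 - 80/3 + (1/3)*(-4 + 2)*(-4))) - 2544 = (3338 - 2*(-2 - 80/3 + (1/3)*(-2)*(-4))) - 2544 = (3338 - 2*(-2 - 80/3 + 8/3)) - 2544 = (3338 - 2*(-26)) - 2544 = (3338 + 52) - 2544 = 3390 - 2544 = 846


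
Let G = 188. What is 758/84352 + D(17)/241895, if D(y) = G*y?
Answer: 226472701/10202163520 ≈ 0.022198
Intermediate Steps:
D(y) = 188*y
758/84352 + D(17)/241895 = 758/84352 + (188*17)/241895 = 758*(1/84352) + 3196*(1/241895) = 379/42176 + 3196/241895 = 226472701/10202163520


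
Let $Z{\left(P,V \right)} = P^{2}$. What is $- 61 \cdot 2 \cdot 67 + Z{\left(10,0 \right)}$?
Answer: $-8074$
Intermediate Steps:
$- 61 \cdot 2 \cdot 67 + Z{\left(10,0 \right)} = - 61 \cdot 2 \cdot 67 + 10^{2} = \left(-61\right) 134 + 100 = -8174 + 100 = -8074$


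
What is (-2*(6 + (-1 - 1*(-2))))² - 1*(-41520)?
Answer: 41716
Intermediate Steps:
(-2*(6 + (-1 - 1*(-2))))² - 1*(-41520) = (-2*(6 + (-1 + 2)))² + 41520 = (-2*(6 + 1))² + 41520 = (-2*7)² + 41520 = (-14)² + 41520 = 196 + 41520 = 41716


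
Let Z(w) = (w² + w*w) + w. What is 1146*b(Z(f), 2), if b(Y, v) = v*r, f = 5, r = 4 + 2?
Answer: 13752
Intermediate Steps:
r = 6
Z(w) = w + 2*w² (Z(w) = (w² + w²) + w = 2*w² + w = w + 2*w²)
b(Y, v) = 6*v (b(Y, v) = v*6 = 6*v)
1146*b(Z(f), 2) = 1146*(6*2) = 1146*12 = 13752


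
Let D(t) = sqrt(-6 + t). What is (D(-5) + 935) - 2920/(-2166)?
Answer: 1014065/1083 + I*sqrt(11) ≈ 936.35 + 3.3166*I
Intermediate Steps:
(D(-5) + 935) - 2920/(-2166) = (sqrt(-6 - 5) + 935) - 2920/(-2166) = (sqrt(-11) + 935) - 2920*(-1/2166) = (I*sqrt(11) + 935) + 1460/1083 = (935 + I*sqrt(11)) + 1460/1083 = 1014065/1083 + I*sqrt(11)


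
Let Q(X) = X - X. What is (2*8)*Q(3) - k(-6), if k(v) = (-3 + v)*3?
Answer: 27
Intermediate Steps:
Q(X) = 0
k(v) = -9 + 3*v
(2*8)*Q(3) - k(-6) = (2*8)*0 - (-9 + 3*(-6)) = 16*0 - (-9 - 18) = 0 - 1*(-27) = 0 + 27 = 27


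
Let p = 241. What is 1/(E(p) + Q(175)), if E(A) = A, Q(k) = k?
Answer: 1/416 ≈ 0.0024038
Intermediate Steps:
1/(E(p) + Q(175)) = 1/(241 + 175) = 1/416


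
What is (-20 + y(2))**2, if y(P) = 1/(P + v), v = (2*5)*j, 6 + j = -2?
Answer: 2436721/6084 ≈ 400.51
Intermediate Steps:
j = -8 (j = -6 - 2 = -8)
v = -80 (v = (2*5)*(-8) = 10*(-8) = -80)
y(P) = 1/(-80 + P) (y(P) = 1/(P - 80) = 1/(-80 + P))
(-20 + y(2))**2 = (-20 + 1/(-80 + 2))**2 = (-20 + 1/(-78))**2 = (-20 - 1/78)**2 = (-1561/78)**2 = 2436721/6084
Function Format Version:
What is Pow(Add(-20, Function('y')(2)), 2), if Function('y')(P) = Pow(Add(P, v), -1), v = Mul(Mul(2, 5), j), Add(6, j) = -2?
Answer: Rational(2436721, 6084) ≈ 400.51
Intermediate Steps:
j = -8 (j = Add(-6, -2) = -8)
v = -80 (v = Mul(Mul(2, 5), -8) = Mul(10, -8) = -80)
Function('y')(P) = Pow(Add(-80, P), -1) (Function('y')(P) = Pow(Add(P, -80), -1) = Pow(Add(-80, P), -1))
Pow(Add(-20, Function('y')(2)), 2) = Pow(Add(-20, Pow(Add(-80, 2), -1)), 2) = Pow(Add(-20, Pow(-78, -1)), 2) = Pow(Add(-20, Rational(-1, 78)), 2) = Pow(Rational(-1561, 78), 2) = Rational(2436721, 6084)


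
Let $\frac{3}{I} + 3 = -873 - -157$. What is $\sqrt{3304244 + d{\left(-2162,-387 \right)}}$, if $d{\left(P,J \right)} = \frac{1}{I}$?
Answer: $\frac{\sqrt{29736039}}{3} \approx 1817.7$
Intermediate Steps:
$I = - \frac{3}{719}$ ($I = \frac{3}{-3 - 716} = \frac{3}{-719} = 3 \left(- \frac{1}{719}\right) = - \frac{3}{719} \approx -0.0041725$)
$d{\left(P,J \right)} = - \frac{719}{3}$ ($d{\left(P,J \right)} = \frac{1}{- \frac{3}{719}} = - \frac{719}{3}$)
$\sqrt{3304244 + d{\left(-2162,-387 \right)}} = \sqrt{3304244 - \frac{719}{3}} = \sqrt{\frac{9912013}{3}} = \frac{\sqrt{29736039}}{3}$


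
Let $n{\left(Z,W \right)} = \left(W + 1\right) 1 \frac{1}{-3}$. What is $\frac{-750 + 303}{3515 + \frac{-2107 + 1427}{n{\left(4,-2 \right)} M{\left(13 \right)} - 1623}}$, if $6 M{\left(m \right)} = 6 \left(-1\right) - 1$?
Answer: $- \frac{13061787}{102724055} \approx -0.12715$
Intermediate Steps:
$n{\left(Z,W \right)} = - \frac{1}{3} - \frac{W}{3}$ ($n{\left(Z,W \right)} = \left(1 + W\right) 1 \left(- \frac{1}{3}\right) = \left(1 + W\right) \left(- \frac{1}{3}\right) = - \frac{1}{3} - \frac{W}{3}$)
$M{\left(m \right)} = - \frac{7}{6}$ ($M{\left(m \right)} = \frac{6 \left(-1\right) - 1}{6} = \frac{-6 - 1}{6} = \frac{1}{6} \left(-7\right) = - \frac{7}{6}$)
$\frac{-750 + 303}{3515 + \frac{-2107 + 1427}{n{\left(4,-2 \right)} M{\left(13 \right)} - 1623}} = \frac{-750 + 303}{3515 + \frac{-2107 + 1427}{\left(- \frac{1}{3} - - \frac{2}{3}\right) \left(- \frac{7}{6}\right) - 1623}} = - \frac{447}{3515 - \frac{680}{\left(- \frac{1}{3} + \frac{2}{3}\right) \left(- \frac{7}{6}\right) - 1623}} = - \frac{447}{3515 - \frac{680}{\frac{1}{3} \left(- \frac{7}{6}\right) - 1623}} = - \frac{447}{3515 - \frac{680}{- \frac{7}{18} - 1623}} = - \frac{447}{3515 - \frac{680}{- \frac{29221}{18}}} = - \frac{447}{3515 - - \frac{12240}{29221}} = - \frac{447}{3515 + \frac{12240}{29221}} = - \frac{447}{\frac{102724055}{29221}} = \left(-447\right) \frac{29221}{102724055} = - \frac{13061787}{102724055}$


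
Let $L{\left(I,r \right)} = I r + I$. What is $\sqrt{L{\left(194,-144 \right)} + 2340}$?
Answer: $i \sqrt{25402} \approx 159.38 i$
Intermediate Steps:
$L{\left(I,r \right)} = I + I r$
$\sqrt{L{\left(194,-144 \right)} + 2340} = \sqrt{194 \left(1 - 144\right) + 2340} = \sqrt{194 \left(-143\right) + 2340} = \sqrt{-27742 + 2340} = \sqrt{-25402} = i \sqrt{25402}$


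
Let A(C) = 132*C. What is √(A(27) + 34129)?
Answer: √37693 ≈ 194.15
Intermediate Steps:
√(A(27) + 34129) = √(132*27 + 34129) = √(3564 + 34129) = √37693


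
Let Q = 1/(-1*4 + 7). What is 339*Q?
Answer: 113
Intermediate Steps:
Q = ⅓ (Q = 1/(-4 + 7) = 1/3 = ⅓ ≈ 0.33333)
339*Q = 339*(⅓) = 113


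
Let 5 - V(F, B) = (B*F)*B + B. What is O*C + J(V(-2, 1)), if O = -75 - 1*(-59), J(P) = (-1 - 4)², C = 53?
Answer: -823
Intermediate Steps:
V(F, B) = 5 - B - F*B² (V(F, B) = 5 - ((B*F)*B + B) = 5 - (F*B² + B) = 5 - (B + F*B²) = 5 + (-B - F*B²) = 5 - B - F*B²)
J(P) = 25 (J(P) = (-5)² = 25)
O = -16 (O = -75 + 59 = -16)
O*C + J(V(-2, 1)) = -16*53 + 25 = -848 + 25 = -823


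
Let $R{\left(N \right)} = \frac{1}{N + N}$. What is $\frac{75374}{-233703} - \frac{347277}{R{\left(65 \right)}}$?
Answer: $- \frac{10550758050404}{233703} \approx -4.5146 \cdot 10^{7}$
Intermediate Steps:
$R{\left(N \right)} = \frac{1}{2 N}$
$\frac{75374}{-233703} - \frac{347277}{R{\left(65 \right)}} = \frac{75374}{-233703} - \frac{347277}{\frac{1}{2} \cdot \frac{1}{65}} = 75374 \left(- \frac{1}{233703}\right) - \frac{347277}{\frac{1}{2} \cdot \frac{1}{65}} = - \frac{75374}{233703} - 347277 \frac{1}{\frac{1}{130}} = - \frac{75374}{233703} - 45146010 = - \frac{10550758050404}{233703}$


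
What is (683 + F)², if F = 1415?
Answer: 4401604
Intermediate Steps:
(683 + F)² = (683 + 1415)² = 2098² = 4401604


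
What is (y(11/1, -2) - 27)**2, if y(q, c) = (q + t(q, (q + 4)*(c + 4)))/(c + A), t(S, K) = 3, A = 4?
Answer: 400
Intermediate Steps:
y(q, c) = (3 + q)/(4 + c) (y(q, c) = (q + 3)/(c + 4) = (3 + q)/(4 + c))
(y(11/1, -2) - 27)**2 = ((3 + 11/1)/(4 - 2) - 27)**2 = ((3 + 11*1)/2 - 27)**2 = ((3 + 11)/2 - 27)**2 = ((1/2)*14 - 27)**2 = (7 - 27)**2 = (-20)**2 = 400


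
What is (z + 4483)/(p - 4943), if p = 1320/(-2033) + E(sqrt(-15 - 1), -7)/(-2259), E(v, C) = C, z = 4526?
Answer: -5910607989/3243418210 ≈ -1.8223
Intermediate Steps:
p = -2967649/4592547 (p = 1320/(-2033) - 7/(-2259) = 1320*(-1/2033) - 7*(-1/2259) = -1320/2033 + 7/2259 = -2967649/4592547 ≈ -0.64619)
(z + 4483)/(p - 4943) = (4526 + 4483)/(-2967649/4592547 - 4943) = 9009/(-22703927470/4592547) = 9009*(-4592547/22703927470) = -5910607989/3243418210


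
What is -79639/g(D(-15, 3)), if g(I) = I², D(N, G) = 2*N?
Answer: -79639/900 ≈ -88.488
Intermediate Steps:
-79639/g(D(-15, 3)) = -79639/((2*(-15))²) = -79639/((-30)²) = -79639/900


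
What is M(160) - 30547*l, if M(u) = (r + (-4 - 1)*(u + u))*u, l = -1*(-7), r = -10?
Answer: -471429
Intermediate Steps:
l = 7
M(u) = u*(-10 - 10*u) (M(u) = (-10 + (-4 - 1)*(u + u))*u = (-10 - 10*u)*u = u*(-10 - 10*u))
M(160) - 30547*l = -10*160*(1 + 160) - 30547*7 = -10*160*161 - 213829 = -257600 - 213829 = -471429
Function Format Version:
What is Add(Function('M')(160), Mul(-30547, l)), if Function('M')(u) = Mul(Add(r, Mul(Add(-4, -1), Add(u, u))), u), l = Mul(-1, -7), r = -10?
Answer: -471429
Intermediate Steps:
l = 7
Function('M')(u) = Mul(u, Add(-10, Mul(-10, u))) (Function('M')(u) = Mul(Add(-10, Mul(Add(-4, -1), Add(u, u))), u) = Mul(Add(-10, Mul(-5, Mul(2, u))), u) = Mul(Add(-10, Mul(-10, u)), u) = Mul(u, Add(-10, Mul(-10, u))))
Add(Function('M')(160), Mul(-30547, l)) = Add(Mul(-10, 160, Add(1, 160)), Mul(-30547, 7)) = Add(Mul(-10, 160, 161), -213829) = Add(-257600, -213829) = -471429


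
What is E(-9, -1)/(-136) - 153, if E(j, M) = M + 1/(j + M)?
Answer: -208069/1360 ≈ -152.99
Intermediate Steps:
E(j, M) = M + 1/(M + j)
E(-9, -1)/(-136) - 153 = ((1 + (-1)² - 1*(-9))/(-1 - 9))/(-136) - 153 = -(1 + 1 + 9)/(136*(-10)) - 153 = -(-1)*11/1360 - 153 = -1/136*(-11/10) - 153 = 11/1360 - 153 = -208069/1360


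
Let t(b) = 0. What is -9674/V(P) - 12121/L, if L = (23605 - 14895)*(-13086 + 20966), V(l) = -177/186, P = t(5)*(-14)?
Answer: 41166328707261/4049453200 ≈ 10166.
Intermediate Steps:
P = 0 (P = 0*(-14) = 0)
V(l) = -59/62 (V(l) = -177*1/186 = -59/62)
L = 68634800 (L = 8710*7880 = 68634800)
-9674/V(P) - 12121/L = -9674/(-59/62) - 12121/68634800 = -9674*(-62/59) - 12121*1/68634800 = 599788/59 - 12121/68634800 = 41166328707261/4049453200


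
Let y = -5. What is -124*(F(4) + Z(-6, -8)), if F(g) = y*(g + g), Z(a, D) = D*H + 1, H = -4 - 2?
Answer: -1116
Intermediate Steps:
H = -6
Z(a, D) = 1 - 6*D (Z(a, D) = D*(-6) + 1 = -6*D + 1 = 1 - 6*D)
F(g) = -10*g (F(g) = -5*(g + g) = -10*g)
-124*(F(4) + Z(-6, -8)) = -124*(-10*4 + (1 - 6*(-8))) = -124*(-40 + (1 + 48)) = -124*(-40 + 49) = -124*9 = -1116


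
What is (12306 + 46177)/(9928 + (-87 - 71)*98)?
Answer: -58483/5556 ≈ -10.526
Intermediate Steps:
(12306 + 46177)/(9928 + (-87 - 71)*98) = 58483/(9928 - 158*98) = 58483/(9928 - 15484) = 58483/(-5556) = 58483*(-1/5556) = -58483/5556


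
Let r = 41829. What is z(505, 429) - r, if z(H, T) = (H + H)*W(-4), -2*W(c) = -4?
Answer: -39809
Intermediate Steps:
W(c) = 2 (W(c) = -½*(-4) = 2)
z(H, T) = 4*H (z(H, T) = (H + H)*2 = (2*H)*2 = 4*H)
z(505, 429) - r = 4*505 - 1*41829 = 2020 - 41829 = -39809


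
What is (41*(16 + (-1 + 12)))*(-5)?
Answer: -5535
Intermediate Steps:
(41*(16 + (-1 + 12)))*(-5) = (41*(16 + 11))*(-5) = (41*27)*(-5) = 1107*(-5) = -5535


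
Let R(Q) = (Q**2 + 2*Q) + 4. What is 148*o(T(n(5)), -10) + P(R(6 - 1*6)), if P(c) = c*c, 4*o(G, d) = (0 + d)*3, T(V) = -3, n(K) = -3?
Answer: -1094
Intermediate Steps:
R(Q) = 4 + Q**2 + 2*Q
o(G, d) = 3*d/4 (o(G, d) = ((0 + d)*3)/4 = (d*3)/4 = (3*d)/4 = 3*d/4)
P(c) = c**2
148*o(T(n(5)), -10) + P(R(6 - 1*6)) = 148*((3/4)*(-10)) + (4 + (6 - 1*6)**2 + 2*(6 - 1*6))**2 = 148*(-15/2) + (4 + (6 - 6)**2 + 2*(6 - 6))**2 = -1110 + (4 + 0**2 + 2*0)**2 = -1110 + (4 + 0 + 0)**2 = -1110 + 4**2 = -1110 + 16 = -1094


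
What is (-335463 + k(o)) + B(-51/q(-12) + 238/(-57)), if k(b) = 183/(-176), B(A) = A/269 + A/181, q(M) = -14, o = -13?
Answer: -382332434879427/1139712112 ≈ -3.3546e+5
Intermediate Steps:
B(A) = 450*A/48689 (B(A) = A*(1/269) + A*(1/181) = A/269 + A/181 = 450*A/48689)
k(b) = -183/176 (k(b) = 183*(-1/176) = -183/176)
(-335463 + k(o)) + B(-51/q(-12) + 238/(-57)) = (-335463 - 183/176) + 450*(-51/(-14) + 238/(-57))/48689 = -59041671/176 + 450*(-51*(-1/14) + 238*(-1/57))/48689 = -59041671/176 + 450*(51/14 - 238/57)/48689 = -59041671/176 + (450/48689)*(-425/798) = -59041671/176 - 31875/6475637 = -382332434879427/1139712112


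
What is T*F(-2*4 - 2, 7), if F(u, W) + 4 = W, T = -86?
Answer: -258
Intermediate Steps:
F(u, W) = -4 + W
T*F(-2*4 - 2, 7) = -86*(-4 + 7) = -86*3 = -258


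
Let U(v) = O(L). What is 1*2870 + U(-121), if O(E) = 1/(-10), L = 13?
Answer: 28699/10 ≈ 2869.9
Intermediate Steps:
O(E) = -⅒
U(v) = -⅒
1*2870 + U(-121) = 1*2870 - ⅒ = 2870 - ⅒ = 28699/10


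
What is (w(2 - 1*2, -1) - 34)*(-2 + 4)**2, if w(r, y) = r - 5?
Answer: -156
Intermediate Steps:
w(r, y) = -5 + r
(w(2 - 1*2, -1) - 34)*(-2 + 4)**2 = ((-5 + (2 - 1*2)) - 34)*(-2 + 4)**2 = ((-5 + (2 - 2)) - 34)*2**2 = ((-5 + 0) - 34)*4 = (-5 - 34)*4 = -39*4 = -156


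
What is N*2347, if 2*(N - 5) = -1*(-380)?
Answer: 457665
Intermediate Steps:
N = 195 (N = 5 + (-1*(-380))/2 = 5 + (½)*380 = 5 + 190 = 195)
N*2347 = 195*2347 = 457665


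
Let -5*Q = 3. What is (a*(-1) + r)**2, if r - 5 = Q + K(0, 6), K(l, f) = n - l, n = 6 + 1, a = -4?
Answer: 5929/25 ≈ 237.16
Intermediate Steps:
Q = -3/5 (Q = -1/5*3 = -3/5 ≈ -0.60000)
n = 7
K(l, f) = 7 - l
r = 57/5 (r = 5 + (-3/5 + (7 - 1*0)) = 5 + (-3/5 + (7 + 0)) = 5 + (-3/5 + 7) = 5 + 32/5 = 57/5 ≈ 11.400)
(a*(-1) + r)**2 = (-4*(-1) + 57/5)**2 = (4 + 57/5)**2 = (77/5)**2 = 5929/25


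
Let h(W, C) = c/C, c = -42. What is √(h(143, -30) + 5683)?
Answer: 3*√15790/5 ≈ 75.395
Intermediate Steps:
h(W, C) = -42/C
√(h(143, -30) + 5683) = √(-42/(-30) + 5683) = √(-42*(-1/30) + 5683) = √(7/5 + 5683) = √(28422/5) = 3*√15790/5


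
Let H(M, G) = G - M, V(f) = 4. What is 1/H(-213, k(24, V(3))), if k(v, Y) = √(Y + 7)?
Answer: 213/45358 - √11/45358 ≈ 0.0046229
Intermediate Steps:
k(v, Y) = √(7 + Y)
1/H(-213, k(24, V(3))) = 1/(√(7 + 4) - 1*(-213)) = 1/(√11 + 213) = 1/(213 + √11)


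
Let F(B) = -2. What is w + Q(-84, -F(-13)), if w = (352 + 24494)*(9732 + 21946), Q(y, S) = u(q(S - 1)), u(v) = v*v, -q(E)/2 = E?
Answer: 787071592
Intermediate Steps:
q(E) = -2*E
u(v) = v²
Q(y, S) = (2 - 2*S)² (Q(y, S) = (-2*(S - 1))² = (-2*(-1 + S))² = (2 - 2*S)²)
w = 787071588 (w = 24846*31678 = 787071588)
w + Q(-84, -F(-13)) = 787071588 + 4*(1 - (-1)*(-2))² = 787071588 + 4*(1 - 1*2)² = 787071588 + 4*(1 - 2)² = 787071588 + 4*(-1)² = 787071588 + 4*1 = 787071588 + 4 = 787071592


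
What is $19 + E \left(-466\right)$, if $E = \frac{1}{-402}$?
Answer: $\frac{4052}{201} \approx 20.159$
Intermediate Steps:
$E = - \frac{1}{402} \approx -0.0024876$
$19 + E \left(-466\right) = 19 - - \frac{233}{201} = 19 + \frac{233}{201} = \frac{4052}{201}$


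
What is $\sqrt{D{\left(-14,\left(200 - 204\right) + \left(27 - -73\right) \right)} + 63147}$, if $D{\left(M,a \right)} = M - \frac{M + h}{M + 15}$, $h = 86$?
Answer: $\sqrt{63061} \approx 251.12$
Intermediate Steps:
$D{\left(M,a \right)} = M - \frac{86 + M}{15 + M}$ ($D{\left(M,a \right)} = M - \frac{M + 86}{M + 15} = M - \frac{86 + M}{15 + M}$)
$\sqrt{D{\left(-14,\left(200 - 204\right) + \left(27 - -73\right) \right)} + 63147} = \sqrt{\frac{-86 + \left(-14\right)^{2} + 14 \left(-14\right)}{15 - 14} + 63147} = \sqrt{\frac{-86 + 196 - 196}{1} + 63147} = \sqrt{1 \left(-86\right) + 63147} = \sqrt{-86 + 63147} = \sqrt{63061}$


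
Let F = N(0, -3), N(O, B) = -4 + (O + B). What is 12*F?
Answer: -84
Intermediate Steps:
N(O, B) = -4 + B + O (N(O, B) = -4 + (B + O) = -4 + B + O)
F = -7 (F = -4 - 3 + 0 = -7)
12*F = 12*(-7) = -84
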